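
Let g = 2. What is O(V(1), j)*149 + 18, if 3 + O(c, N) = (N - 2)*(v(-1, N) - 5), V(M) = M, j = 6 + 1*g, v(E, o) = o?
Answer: 2253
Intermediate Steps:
j = 8 (j = 6 + 1*2 = 6 + 2 = 8)
O(c, N) = -3 + (-5 + N)*(-2 + N) (O(c, N) = -3 + (N - 2)*(N - 5) = -3 + (-2 + N)*(-5 + N) = -3 + (-5 + N)*(-2 + N))
O(V(1), j)*149 + 18 = (7 + 8² - 7*8)*149 + 18 = (7 + 64 - 56)*149 + 18 = 15*149 + 18 = 2235 + 18 = 2253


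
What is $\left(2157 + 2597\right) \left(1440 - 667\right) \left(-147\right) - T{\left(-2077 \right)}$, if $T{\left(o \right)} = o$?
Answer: $-540199697$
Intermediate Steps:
$\left(2157 + 2597\right) \left(1440 - 667\right) \left(-147\right) - T{\left(-2077 \right)} = \left(2157 + 2597\right) \left(1440 - 667\right) \left(-147\right) - -2077 = 4754 \cdot 773 \left(-147\right) + 2077 = 3674842 \left(-147\right) + 2077 = -540201774 + 2077 = -540199697$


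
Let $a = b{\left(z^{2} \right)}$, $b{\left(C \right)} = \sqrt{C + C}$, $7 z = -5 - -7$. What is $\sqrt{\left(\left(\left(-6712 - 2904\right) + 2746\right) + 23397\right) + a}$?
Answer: $\frac{\sqrt{809823 + 14 \sqrt{2}}}{7} \approx 128.56$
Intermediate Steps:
$z = \frac{2}{7}$ ($z = \frac{-5 - -7}{7} = \frac{-5 + 7}{7} = \frac{1}{7} \cdot 2 = \frac{2}{7} \approx 0.28571$)
$b{\left(C \right)} = \sqrt{2} \sqrt{C}$ ($b{\left(C \right)} = \sqrt{2 C} = \sqrt{2} \sqrt{C}$)
$a = \frac{2 \sqrt{2}}{7}$ ($a = \sqrt{2} \sqrt{\left(\frac{2}{7}\right)^{2}} = \sqrt{2} \sqrt{\frac{4}{49}} = \sqrt{2} \cdot \frac{2}{7} = \frac{2 \sqrt{2}}{7} \approx 0.40406$)
$\sqrt{\left(\left(\left(-6712 - 2904\right) + 2746\right) + 23397\right) + a} = \sqrt{\left(\left(\left(-6712 - 2904\right) + 2746\right) + 23397\right) + \frac{2 \sqrt{2}}{7}} = \sqrt{\left(\left(-9616 + 2746\right) + 23397\right) + \frac{2 \sqrt{2}}{7}} = \sqrt{\left(-6870 + 23397\right) + \frac{2 \sqrt{2}}{7}} = \sqrt{16527 + \frac{2 \sqrt{2}}{7}}$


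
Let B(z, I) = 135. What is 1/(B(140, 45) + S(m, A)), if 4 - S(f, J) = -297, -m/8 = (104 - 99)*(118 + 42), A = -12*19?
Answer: 1/436 ≈ 0.0022936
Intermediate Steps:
A = -228
m = -6400 (m = -8*(104 - 99)*(118 + 42) = -40*160 = -8*800 = -6400)
S(f, J) = 301 (S(f, J) = 4 - 1*(-297) = 4 + 297 = 301)
1/(B(140, 45) + S(m, A)) = 1/(135 + 301) = 1/436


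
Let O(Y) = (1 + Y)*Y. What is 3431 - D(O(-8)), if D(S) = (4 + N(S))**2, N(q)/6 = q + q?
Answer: -453545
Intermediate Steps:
N(q) = 12*q (N(q) = 6*(q + q) = 6*(2*q) = 12*q)
O(Y) = Y*(1 + Y)
D(S) = (4 + 12*S)**2
3431 - D(O(-8)) = 3431 - 16*(1 + 3*(-8*(1 - 8)))**2 = 3431 - 16*(1 + 3*(-8*(-7)))**2 = 3431 - 16*(1 + 3*56)**2 = 3431 - 16*(1 + 168)**2 = 3431 - 16*169**2 = 3431 - 16*28561 = 3431 - 1*456976 = 3431 - 456976 = -453545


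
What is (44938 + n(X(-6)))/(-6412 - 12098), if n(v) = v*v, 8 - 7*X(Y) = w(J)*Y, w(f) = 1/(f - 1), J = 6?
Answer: -27525583/11337375 ≈ -2.4279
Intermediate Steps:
w(f) = 1/(-1 + f)
X(Y) = 8/7 - Y/35 (X(Y) = 8/7 - Y/(7*(-1 + 6)) = 8/7 - Y/(7*5) = 8/7 - Y/35)
n(v) = v²
(44938 + n(X(-6)))/(-6412 - 12098) = (44938 + (8/7 - 1/35*(-6))²)/(-6412 - 12098) = (44938 + (8/7 + 6/35)²)/(-18510) = (44938 + (46/35)²)*(-1/18510) = (44938 + 2116/1225)*(-1/18510) = (55051166/1225)*(-1/18510) = -27525583/11337375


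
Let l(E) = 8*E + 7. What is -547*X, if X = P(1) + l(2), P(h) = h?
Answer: -13128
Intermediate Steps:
l(E) = 7 + 8*E
X = 24 (X = 1 + (7 + 8*2) = 1 + (7 + 16) = 1 + 23 = 24)
-547*X = -547*24 = -13128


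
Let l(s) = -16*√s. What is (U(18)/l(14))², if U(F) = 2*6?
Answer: 9/224 ≈ 0.040179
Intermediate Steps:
U(F) = 12
(U(18)/l(14))² = (12/((-16*√14)))² = (12*(-√14/224))² = (-3*√14/56)² = 9/224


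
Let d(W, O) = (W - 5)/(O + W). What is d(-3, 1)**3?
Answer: 64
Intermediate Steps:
d(W, O) = (-5 + W)/(O + W)
d(-3, 1)**3 = ((-5 - 3)/(1 - 3))**3 = (-8/(-2))**3 = (-1/2*(-8))**3 = 4**3 = 64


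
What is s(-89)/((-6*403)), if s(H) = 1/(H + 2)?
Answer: 1/210366 ≈ 4.7536e-6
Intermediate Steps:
s(H) = 1/(2 + H)
s(-89)/((-6*403)) = 1/((2 - 89)*((-6*403))) = 1/(-87*(-2418)) = -1/87*(-1/2418) = 1/210366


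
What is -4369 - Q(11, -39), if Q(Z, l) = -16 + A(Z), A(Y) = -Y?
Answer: -4342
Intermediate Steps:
Q(Z, l) = -16 - Z
-4369 - Q(11, -39) = -4369 - (-16 - 1*11) = -4369 - (-16 - 11) = -4369 - 1*(-27) = -4369 + 27 = -4342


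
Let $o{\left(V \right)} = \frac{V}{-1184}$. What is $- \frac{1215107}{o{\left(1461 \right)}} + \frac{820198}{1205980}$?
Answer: $\frac{867514285151759}{880968390} \approx 9.8473 \cdot 10^{5}$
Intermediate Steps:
$o{\left(V \right)} = - \frac{V}{1184}$ ($o{\left(V \right)} = V \left(- \frac{1}{1184}\right) = - \frac{V}{1184}$)
$- \frac{1215107}{o{\left(1461 \right)}} + \frac{820198}{1205980} = - \frac{1215107}{\left(- \frac{1}{1184}\right) 1461} + \frac{820198}{1205980} = - \frac{1215107}{- \frac{1461}{1184}} + 820198 \cdot \frac{1}{1205980} = \left(-1215107\right) \left(- \frac{1184}{1461}\right) + \frac{410099}{602990} = \frac{1438686688}{1461} + \frac{410099}{602990} = \frac{867514285151759}{880968390}$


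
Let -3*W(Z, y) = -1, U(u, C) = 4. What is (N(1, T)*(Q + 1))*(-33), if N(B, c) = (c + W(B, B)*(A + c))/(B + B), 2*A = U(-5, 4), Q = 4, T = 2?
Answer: -275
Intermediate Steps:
W(Z, y) = 1/3 (W(Z, y) = -1/3*(-1) = 1/3)
A = 2 (A = (1/2)*4 = 2)
N(B, c) = (2/3 + 4*c/3)/(2*B) (N(B, c) = (c + (2 + c)/3)/(B + B) = (c + (2/3 + c/3))/((2*B)) = (2/3 + 4*c/3)*(1/(2*B)) = (2/3 + 4*c/3)/(2*B))
(N(1, T)*(Q + 1))*(-33) = (((1/3)*(1 + 2*2)/1)*(4 + 1))*(-33) = (((1/3)*1*(1 + 4))*5)*(-33) = (((1/3)*1*5)*5)*(-33) = ((5/3)*5)*(-33) = (25/3)*(-33) = -275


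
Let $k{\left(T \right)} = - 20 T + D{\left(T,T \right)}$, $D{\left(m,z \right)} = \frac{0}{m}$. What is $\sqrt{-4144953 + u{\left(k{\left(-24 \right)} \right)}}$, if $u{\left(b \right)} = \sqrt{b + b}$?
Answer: $\sqrt{-4144953 + 8 \sqrt{15}} \approx 2035.9 i$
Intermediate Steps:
$D{\left(m,z \right)} = 0$
$k{\left(T \right)} = - 20 T$ ($k{\left(T \right)} = - 20 T + 0 = - 20 T$)
$u{\left(b \right)} = \sqrt{2} \sqrt{b}$ ($u{\left(b \right)} = \sqrt{2 b} = \sqrt{2} \sqrt{b}$)
$\sqrt{-4144953 + u{\left(k{\left(-24 \right)} \right)}} = \sqrt{-4144953 + \sqrt{2} \sqrt{\left(-20\right) \left(-24\right)}} = \sqrt{-4144953 + \sqrt{2} \sqrt{480}} = \sqrt{-4144953 + \sqrt{2} \cdot 4 \sqrt{30}} = \sqrt{-4144953 + 8 \sqrt{15}}$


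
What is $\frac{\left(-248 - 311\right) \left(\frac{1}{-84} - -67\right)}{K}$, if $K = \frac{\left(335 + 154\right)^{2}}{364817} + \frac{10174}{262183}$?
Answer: $- \frac{300862679648141923}{5578029181284} \approx -53937.0$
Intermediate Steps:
$K = \frac{66405109301}{95648815511}$ ($K = 489^{2} \cdot \frac{1}{364817} + 10174 \cdot \frac{1}{262183} = 239121 \cdot \frac{1}{364817} + \frac{10174}{262183} = \frac{239121}{364817} + \frac{10174}{262183} = \frac{66405109301}{95648815511} \approx 0.69426$)
$\frac{\left(-248 - 311\right) \left(\frac{1}{-84} - -67\right)}{K} = \frac{\left(-248 - 311\right) \left(\frac{1}{-84} - -67\right)}{\frac{66405109301}{95648815511}} = - 559 \left(- \frac{1}{84} + 67\right) \frac{95648815511}{66405109301} = \left(-559\right) \frac{5627}{84} \cdot \frac{95648815511}{66405109301} = \left(- \frac{3145493}{84}\right) \frac{95648815511}{66405109301} = - \frac{300862679648141923}{5578029181284}$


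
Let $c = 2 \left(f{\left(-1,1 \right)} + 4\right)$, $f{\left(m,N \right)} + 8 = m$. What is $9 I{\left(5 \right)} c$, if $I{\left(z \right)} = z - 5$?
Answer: $0$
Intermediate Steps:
$f{\left(m,N \right)} = -8 + m$
$I{\left(z \right)} = -5 + z$
$c = -10$ ($c = 2 \left(\left(-8 - 1\right) + 4\right) = 2 \left(-9 + 4\right) = 2 \left(-5\right) = -10$)
$9 I{\left(5 \right)} c = 9 \left(-5 + 5\right) \left(-10\right) = 9 \cdot 0 \left(-10\right) = 0 \left(-10\right) = 0$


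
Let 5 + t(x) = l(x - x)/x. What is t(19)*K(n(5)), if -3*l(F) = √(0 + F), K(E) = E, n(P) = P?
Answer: -25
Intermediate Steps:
l(F) = -√F/3 (l(F) = -√(0 + F)/3 = -√F/3)
t(x) = -5 (t(x) = -5 + (-√(x - x)/3)/x = -5 + (-√0/3)/x = -5 + (-⅓*0)/x = -5 + 0/x = -5 + 0 = -5)
t(19)*K(n(5)) = -5*5 = -25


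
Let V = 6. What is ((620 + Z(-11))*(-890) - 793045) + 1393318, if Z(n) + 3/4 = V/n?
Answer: 1091771/22 ≈ 49626.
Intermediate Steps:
Z(n) = -3/4 + 6/n
((620 + Z(-11))*(-890) - 793045) + 1393318 = ((620 + (-3/4 + 6/(-11)))*(-890) - 793045) + 1393318 = ((620 + (-3/4 + 6*(-1/11)))*(-890) - 793045) + 1393318 = ((620 + (-3/4 - 6/11))*(-890) - 793045) + 1393318 = ((620 - 57/44)*(-890) - 793045) + 1393318 = ((27223/44)*(-890) - 793045) + 1393318 = (-12114235/22 - 793045) + 1393318 = -29561225/22 + 1393318 = 1091771/22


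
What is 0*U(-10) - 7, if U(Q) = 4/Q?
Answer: -7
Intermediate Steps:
0*U(-10) - 7 = 0*(4/(-10)) - 7 = 0*(4*(-1/10)) - 7 = 0*(-2/5) - 7 = 0 - 7 = -7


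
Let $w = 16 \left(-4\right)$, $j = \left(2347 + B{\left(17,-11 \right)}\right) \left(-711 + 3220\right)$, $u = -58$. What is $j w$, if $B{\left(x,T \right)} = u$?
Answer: $-367558464$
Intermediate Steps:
$B{\left(x,T \right)} = -58$
$j = 5743101$ ($j = \left(2347 - 58\right) \left(-711 + 3220\right) = 2289 \cdot 2509 = 5743101$)
$w = -64$
$j w = 5743101 \left(-64\right) = -367558464$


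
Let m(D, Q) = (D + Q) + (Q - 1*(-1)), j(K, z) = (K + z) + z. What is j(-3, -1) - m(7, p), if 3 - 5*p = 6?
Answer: -59/5 ≈ -11.800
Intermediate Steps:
p = -⅗ (p = ⅗ - ⅕*6 = ⅗ - 6/5 = -⅗ ≈ -0.60000)
j(K, z) = K + 2*z
m(D, Q) = 1 + D + 2*Q (m(D, Q) = (D + Q) + (Q + 1) = (D + Q) + (1 + Q) = 1 + D + 2*Q)
j(-3, -1) - m(7, p) = (-3 + 2*(-1)) - (1 + 7 + 2*(-⅗)) = (-3 - 2) - (1 + 7 - 6/5) = -5 - 1*34/5 = -5 - 34/5 = -59/5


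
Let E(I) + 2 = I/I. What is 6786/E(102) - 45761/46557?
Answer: -315981563/46557 ≈ -6787.0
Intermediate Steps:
E(I) = -1 (E(I) = -2 + I/I = -2 + 1 = -1)
6786/E(102) - 45761/46557 = 6786/(-1) - 45761/46557 = 6786*(-1) - 45761*1/46557 = -6786 - 45761/46557 = -315981563/46557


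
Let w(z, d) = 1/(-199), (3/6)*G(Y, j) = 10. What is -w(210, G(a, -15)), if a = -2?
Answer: 1/199 ≈ 0.0050251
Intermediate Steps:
G(Y, j) = 20 (G(Y, j) = 2*10 = 20)
w(z, d) = -1/199
-w(210, G(a, -15)) = -1*(-1/199) = 1/199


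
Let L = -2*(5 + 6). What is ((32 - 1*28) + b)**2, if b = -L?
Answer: 676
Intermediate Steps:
L = -22 (L = -2*11 = -22)
b = 22 (b = -1*(-22) = 22)
((32 - 1*28) + b)**2 = ((32 - 1*28) + 22)**2 = ((32 - 28) + 22)**2 = (4 + 22)**2 = 26**2 = 676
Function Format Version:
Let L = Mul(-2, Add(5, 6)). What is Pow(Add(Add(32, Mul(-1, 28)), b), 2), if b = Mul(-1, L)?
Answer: 676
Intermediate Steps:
L = -22 (L = Mul(-2, 11) = -22)
b = 22 (b = Mul(-1, -22) = 22)
Pow(Add(Add(32, Mul(-1, 28)), b), 2) = Pow(Add(Add(32, Mul(-1, 28)), 22), 2) = Pow(Add(Add(32, -28), 22), 2) = Pow(Add(4, 22), 2) = Pow(26, 2) = 676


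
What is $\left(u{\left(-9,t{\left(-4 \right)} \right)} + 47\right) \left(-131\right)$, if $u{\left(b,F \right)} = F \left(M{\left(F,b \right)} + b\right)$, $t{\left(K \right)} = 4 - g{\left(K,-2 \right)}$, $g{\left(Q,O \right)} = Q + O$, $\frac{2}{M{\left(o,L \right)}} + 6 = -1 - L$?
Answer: $4323$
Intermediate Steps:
$M{\left(o,L \right)} = \frac{2}{-7 - L}$ ($M{\left(o,L \right)} = \frac{2}{-6 - \left(1 + L\right)} = \frac{2}{-7 - L}$)
$g{\left(Q,O \right)} = O + Q$
$t{\left(K \right)} = 6 - K$ ($t{\left(K \right)} = 4 - \left(-2 + K\right) = 6 - K$)
$u{\left(b,F \right)} = F \left(b - \frac{2}{7 + b}\right)$ ($u{\left(b,F \right)} = F \left(- \frac{2}{7 + b} + b\right) = F \left(b - \frac{2}{7 + b}\right)$)
$\left(u{\left(-9,t{\left(-4 \right)} \right)} + 47\right) \left(-131\right) = \left(\frac{\left(6 - -4\right) \left(-2 - 9 \left(7 - 9\right)\right)}{7 - 9} + 47\right) \left(-131\right) = \left(\frac{\left(6 + 4\right) \left(-2 - -18\right)}{-2} + 47\right) \left(-131\right) = \left(10 \left(- \frac{1}{2}\right) \left(-2 + 18\right) + 47\right) \left(-131\right) = \left(10 \left(- \frac{1}{2}\right) 16 + 47\right) \left(-131\right) = \left(-80 + 47\right) \left(-131\right) = \left(-33\right) \left(-131\right) = 4323$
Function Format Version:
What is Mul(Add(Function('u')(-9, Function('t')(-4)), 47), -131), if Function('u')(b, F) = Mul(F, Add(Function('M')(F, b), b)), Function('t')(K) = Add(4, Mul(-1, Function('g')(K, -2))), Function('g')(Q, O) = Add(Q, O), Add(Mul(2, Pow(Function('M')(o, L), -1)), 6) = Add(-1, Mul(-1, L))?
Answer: 4323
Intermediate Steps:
Function('M')(o, L) = Mul(2, Pow(Add(-7, Mul(-1, L)), -1)) (Function('M')(o, L) = Mul(2, Pow(Add(-6, Add(-1, Mul(-1, L))), -1)) = Mul(2, Pow(Add(-7, Mul(-1, L)), -1)))
Function('g')(Q, O) = Add(O, Q)
Function('t')(K) = Add(6, Mul(-1, K)) (Function('t')(K) = Add(4, Mul(-1, Add(-2, K))) = Add(4, Add(2, Mul(-1, K))) = Add(6, Mul(-1, K)))
Function('u')(b, F) = Mul(F, Add(b, Mul(-2, Pow(Add(7, b), -1)))) (Function('u')(b, F) = Mul(F, Add(Mul(-2, Pow(Add(7, b), -1)), b)) = Mul(F, Add(b, Mul(-2, Pow(Add(7, b), -1)))))
Mul(Add(Function('u')(-9, Function('t')(-4)), 47), -131) = Mul(Add(Mul(Add(6, Mul(-1, -4)), Pow(Add(7, -9), -1), Add(-2, Mul(-9, Add(7, -9)))), 47), -131) = Mul(Add(Mul(Add(6, 4), Pow(-2, -1), Add(-2, Mul(-9, -2))), 47), -131) = Mul(Add(Mul(10, Rational(-1, 2), Add(-2, 18)), 47), -131) = Mul(Add(Mul(10, Rational(-1, 2), 16), 47), -131) = Mul(Add(-80, 47), -131) = Mul(-33, -131) = 4323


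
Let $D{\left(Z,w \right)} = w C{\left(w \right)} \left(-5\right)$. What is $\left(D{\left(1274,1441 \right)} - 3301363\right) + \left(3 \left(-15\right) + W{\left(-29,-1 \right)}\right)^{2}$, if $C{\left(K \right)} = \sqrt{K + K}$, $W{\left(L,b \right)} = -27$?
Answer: $-3296179 - 7205 \sqrt{2882} \approx -3.683 \cdot 10^{6}$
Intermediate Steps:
$C{\left(K \right)} = \sqrt{2} \sqrt{K}$ ($C{\left(K \right)} = \sqrt{2 K} = \sqrt{2} \sqrt{K}$)
$D{\left(Z,w \right)} = - 5 \sqrt{2} w^{\frac{3}{2}}$ ($D{\left(Z,w \right)} = w \sqrt{2} \sqrt{w} \left(-5\right) = \sqrt{2} w^{\frac{3}{2}} \left(-5\right) = - 5 \sqrt{2} w^{\frac{3}{2}}$)
$\left(D{\left(1274,1441 \right)} - 3301363\right) + \left(3 \left(-15\right) + W{\left(-29,-1 \right)}\right)^{2} = \left(- 5 \sqrt{2} \cdot 1441^{\frac{3}{2}} - 3301363\right) + \left(3 \left(-15\right) - 27\right)^{2} = \left(- 5 \sqrt{2} \cdot 1441 \sqrt{1441} - 3301363\right) + \left(-45 - 27\right)^{2} = \left(- 7205 \sqrt{2882} - 3301363\right) + \left(-72\right)^{2} = \left(-3301363 - 7205 \sqrt{2882}\right) + 5184 = -3296179 - 7205 \sqrt{2882}$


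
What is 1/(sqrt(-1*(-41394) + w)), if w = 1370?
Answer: sqrt(10691)/21382 ≈ 0.0048357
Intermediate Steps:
1/(sqrt(-1*(-41394) + w)) = 1/(sqrt(-1*(-41394) + 1370)) = 1/(sqrt(41394 + 1370)) = 1/(sqrt(42764)) = 1/(2*sqrt(10691)) = sqrt(10691)/21382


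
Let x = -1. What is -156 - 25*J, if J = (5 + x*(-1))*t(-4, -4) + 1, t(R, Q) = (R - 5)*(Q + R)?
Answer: -10981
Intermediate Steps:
t(R, Q) = (-5 + R)*(Q + R)
J = 433 (J = (5 - 1*(-1))*((-4)² - 5*(-4) - 5*(-4) - 4*(-4)) + 1 = (5 + 1)*(16 + 20 + 20 + 16) + 1 = 6*72 + 1 = 432 + 1 = 433)
-156 - 25*J = -156 - 25*433 = -156 - 10825 = -10981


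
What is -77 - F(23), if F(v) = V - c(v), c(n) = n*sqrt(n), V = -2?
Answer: -75 + 23*sqrt(23) ≈ 35.304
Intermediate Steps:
c(n) = n**(3/2)
F(v) = -2 - v**(3/2)
-77 - F(23) = -77 - (-2 - 23**(3/2)) = -77 - (-2 - 23*sqrt(23)) = -77 + (2 + 23*sqrt(23)) = -75 + 23*sqrt(23)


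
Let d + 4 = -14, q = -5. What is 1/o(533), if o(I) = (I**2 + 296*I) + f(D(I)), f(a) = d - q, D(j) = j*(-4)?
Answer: 1/441844 ≈ 2.2632e-6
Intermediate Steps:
d = -18 (d = -4 - 14 = -18)
D(j) = -4*j
f(a) = -13 (f(a) = -18 - 1*(-5) = -18 + 5 = -13)
o(I) = -13 + I**2 + 296*I (o(I) = (I**2 + 296*I) - 13 = -13 + I**2 + 296*I)
1/o(533) = 1/(-13 + 533**2 + 296*533) = 1/(-13 + 284089 + 157768) = 1/441844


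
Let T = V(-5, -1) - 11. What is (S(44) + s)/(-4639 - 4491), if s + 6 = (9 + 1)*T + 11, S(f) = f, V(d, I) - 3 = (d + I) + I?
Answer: 101/9130 ≈ 0.011062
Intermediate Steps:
V(d, I) = 3 + d + 2*I (V(d, I) = 3 + ((d + I) + I) = 3 + ((I + d) + I) = 3 + (d + 2*I) = 3 + d + 2*I)
T = -15 (T = (3 - 5 + 2*(-1)) - 11 = (3 - 5 - 2) - 11 = -4 - 11 = -15)
s = -145 (s = -6 + ((9 + 1)*(-15) + 11) = -6 + (10*(-15) + 11) = -6 + (-150 + 11) = -6 - 139 = -145)
(S(44) + s)/(-4639 - 4491) = (44 - 145)/(-4639 - 4491) = -101/(-9130) = -101*(-1/9130) = 101/9130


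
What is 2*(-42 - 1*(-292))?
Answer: 500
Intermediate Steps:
2*(-42 - 1*(-292)) = 2*(-42 + 292) = 2*250 = 500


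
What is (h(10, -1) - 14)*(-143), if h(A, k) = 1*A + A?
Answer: -858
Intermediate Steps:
h(A, k) = 2*A (h(A, k) = A + A = 2*A)
(h(10, -1) - 14)*(-143) = (2*10 - 14)*(-143) = (20 - 14)*(-143) = 6*(-143) = -858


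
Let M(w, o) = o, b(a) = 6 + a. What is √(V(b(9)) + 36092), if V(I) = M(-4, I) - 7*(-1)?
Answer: √36114 ≈ 190.04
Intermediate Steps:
V(I) = 7 + I (V(I) = I - 7*(-1) = I + 7 = 7 + I)
√(V(b(9)) + 36092) = √((7 + (6 + 9)) + 36092) = √((7 + 15) + 36092) = √(22 + 36092) = √36114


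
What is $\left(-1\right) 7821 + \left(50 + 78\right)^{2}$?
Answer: $8563$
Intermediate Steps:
$\left(-1\right) 7821 + \left(50 + 78\right)^{2} = -7821 + 128^{2} = -7821 + 16384 = 8563$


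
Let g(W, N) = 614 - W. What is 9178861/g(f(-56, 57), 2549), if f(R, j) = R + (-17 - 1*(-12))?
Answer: 9178861/675 ≈ 13598.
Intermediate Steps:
f(R, j) = -5 + R (f(R, j) = R + (-17 + 12) = R - 5 = -5 + R)
9178861/g(f(-56, 57), 2549) = 9178861/(614 - (-5 - 56)) = 9178861/(614 - 1*(-61)) = 9178861/(614 + 61) = 9178861/675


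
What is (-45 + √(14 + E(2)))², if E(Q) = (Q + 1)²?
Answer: (45 - √23)² ≈ 1616.4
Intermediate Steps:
E(Q) = (1 + Q)²
(-45 + √(14 + E(2)))² = (-45 + √(14 + (1 + 2)²))² = (-45 + √(14 + 3²))² = (-45 + √(14 + 9))² = (-45 + √23)²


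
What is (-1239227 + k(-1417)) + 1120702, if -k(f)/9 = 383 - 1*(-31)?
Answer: -122251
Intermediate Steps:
k(f) = -3726 (k(f) = -9*(383 - 1*(-31)) = -9*(383 + 31) = -9*414 = -3726)
(-1239227 + k(-1417)) + 1120702 = (-1239227 - 3726) + 1120702 = -1242953 + 1120702 = -122251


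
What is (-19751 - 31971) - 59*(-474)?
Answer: -23756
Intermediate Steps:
(-19751 - 31971) - 59*(-474) = -51722 + 27966 = -23756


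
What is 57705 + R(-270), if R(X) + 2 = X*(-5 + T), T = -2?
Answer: 59593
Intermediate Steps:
R(X) = -2 - 7*X (R(X) = -2 + X*(-5 - 2) = -2 + X*(-7) = -2 - 7*X)
57705 + R(-270) = 57705 + (-2 - 7*(-270)) = 57705 + (-2 + 1890) = 57705 + 1888 = 59593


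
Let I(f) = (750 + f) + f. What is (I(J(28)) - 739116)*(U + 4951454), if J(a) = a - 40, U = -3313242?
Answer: -1209639358680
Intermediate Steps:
J(a) = -40 + a
I(f) = 750 + 2*f
(I(J(28)) - 739116)*(U + 4951454) = ((750 + 2*(-40 + 28)) - 739116)*(-3313242 + 4951454) = ((750 + 2*(-12)) - 739116)*1638212 = ((750 - 24) - 739116)*1638212 = (726 - 739116)*1638212 = -738390*1638212 = -1209639358680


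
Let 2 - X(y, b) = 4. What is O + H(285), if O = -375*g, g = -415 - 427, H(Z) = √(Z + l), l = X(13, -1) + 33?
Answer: 315750 + 2*√79 ≈ 3.1577e+5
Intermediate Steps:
X(y, b) = -2 (X(y, b) = 2 - 1*4 = 2 - 4 = -2)
l = 31 (l = -2 + 33 = 31)
H(Z) = √(31 + Z) (H(Z) = √(Z + 31) = √(31 + Z))
g = -842
O = 315750 (O = -375*(-842) = 315750)
O + H(285) = 315750 + √(31 + 285) = 315750 + √316 = 315750 + 2*√79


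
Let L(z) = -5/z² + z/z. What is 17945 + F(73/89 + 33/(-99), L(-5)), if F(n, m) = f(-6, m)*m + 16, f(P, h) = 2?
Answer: 89813/5 ≈ 17963.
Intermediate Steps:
L(z) = 1 - 5/z² (L(z) = -5/z² + 1 = 1 - 5/z²)
F(n, m) = 16 + 2*m (F(n, m) = 2*m + 16 = 16 + 2*m)
17945 + F(73/89 + 33/(-99), L(-5)) = 17945 + (16 + 2*(1 - 5/(-5)²)) = 17945 + (16 + 2*(1 - 5*1/25)) = 17945 + (16 + 2*(1 - ⅕)) = 17945 + (16 + 2*(⅘)) = 17945 + (16 + 8/5) = 17945 + 88/5 = 89813/5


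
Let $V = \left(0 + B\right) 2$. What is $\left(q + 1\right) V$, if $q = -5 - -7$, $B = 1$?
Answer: $6$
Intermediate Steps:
$V = 2$ ($V = \left(0 + 1\right) 2 = 1 \cdot 2 = 2$)
$q = 2$ ($q = -5 + 7 = 2$)
$\left(q + 1\right) V = \left(2 + 1\right) 2 = 3 \cdot 2 = 6$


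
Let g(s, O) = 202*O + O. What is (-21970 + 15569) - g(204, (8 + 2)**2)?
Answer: -26701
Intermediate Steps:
g(s, O) = 203*O
(-21970 + 15569) - g(204, (8 + 2)**2) = (-21970 + 15569) - 203*(8 + 2)**2 = -6401 - 203*10**2 = -6401 - 203*100 = -6401 - 1*20300 = -6401 - 20300 = -26701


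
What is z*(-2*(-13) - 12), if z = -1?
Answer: -14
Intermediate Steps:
z*(-2*(-13) - 12) = -(-2*(-13) - 12) = -(26 - 12) = -1*14 = -14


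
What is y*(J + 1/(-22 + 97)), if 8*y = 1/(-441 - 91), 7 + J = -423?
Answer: 4607/45600 ≈ 0.10103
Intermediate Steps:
J = -430 (J = -7 - 423 = -430)
y = -1/4256 (y = 1/(8*(-441 - 91)) = (1/8)/(-532) = (1/8)*(-1/532) = -1/4256 ≈ -0.00023496)
y*(J + 1/(-22 + 97)) = -(-430 + 1/(-22 + 97))/4256 = -(-430 + 1/75)/4256 = -1/4256*(-32249/75) = 4607/45600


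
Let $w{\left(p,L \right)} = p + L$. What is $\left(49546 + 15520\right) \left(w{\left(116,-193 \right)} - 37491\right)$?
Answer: $-2444399488$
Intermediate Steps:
$w{\left(p,L \right)} = L + p$
$\left(49546 + 15520\right) \left(w{\left(116,-193 \right)} - 37491\right) = \left(49546 + 15520\right) \left(\left(-193 + 116\right) - 37491\right) = 65066 \left(-77 - 37491\right) = 65066 \left(-37568\right) = -2444399488$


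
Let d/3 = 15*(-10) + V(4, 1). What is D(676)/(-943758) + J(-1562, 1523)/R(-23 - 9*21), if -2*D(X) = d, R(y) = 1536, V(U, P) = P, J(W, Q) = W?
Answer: -40958147/40267008 ≈ -1.0172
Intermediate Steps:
d = -447 (d = 3*(15*(-10) + 1) = 3*(-150 + 1) = 3*(-149) = -447)
D(X) = 447/2 (D(X) = -½*(-447) = 447/2)
D(676)/(-943758) + J(-1562, 1523)/R(-23 - 9*21) = (447/2)/(-943758) - 1562/1536 = (447/2)*(-1/943758) - 1562*1/1536 = -149/629172 - 781/768 = -40958147/40267008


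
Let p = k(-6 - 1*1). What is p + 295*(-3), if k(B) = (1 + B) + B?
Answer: -898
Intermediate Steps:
k(B) = 1 + 2*B
p = -13 (p = 1 + 2*(-6 - 1*1) = 1 + 2*(-6 - 1) = 1 + 2*(-7) = 1 - 14 = -13)
p + 295*(-3) = -13 + 295*(-3) = -13 - 885 = -898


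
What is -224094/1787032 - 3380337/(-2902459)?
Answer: 207321028563/199491811988 ≈ 1.0392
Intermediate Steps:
-224094/1787032 - 3380337/(-2902459) = -224094*1/1787032 - 3380337*(-1/2902459) = -8619/68732 + 3380337/2902459 = 207321028563/199491811988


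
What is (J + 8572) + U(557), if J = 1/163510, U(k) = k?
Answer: 1492682791/163510 ≈ 9129.0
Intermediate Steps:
J = 1/163510 ≈ 6.1158e-6
(J + 8572) + U(557) = (1/163510 + 8572) + 557 = 1401607721/163510 + 557 = 1492682791/163510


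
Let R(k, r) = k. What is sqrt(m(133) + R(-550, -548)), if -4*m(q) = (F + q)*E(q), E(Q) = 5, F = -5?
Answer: I*sqrt(710) ≈ 26.646*I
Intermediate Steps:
m(q) = 25/4 - 5*q/4 (m(q) = -(-5 + q)*5/4 = -(-25 + 5*q)/4 = 25/4 - 5*q/4)
sqrt(m(133) + R(-550, -548)) = sqrt((25/4 - 5/4*133) - 550) = sqrt((25/4 - 665/4) - 550) = sqrt(-160 - 550) = sqrt(-710) = I*sqrt(710)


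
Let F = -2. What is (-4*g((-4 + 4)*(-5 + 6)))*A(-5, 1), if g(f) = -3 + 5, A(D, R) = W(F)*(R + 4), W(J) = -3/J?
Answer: -60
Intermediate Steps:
A(D, R) = 6 + 3*R/2 (A(D, R) = (-3/(-2))*(R + 4) = (-3*(-½))*(4 + R) = 3*(4 + R)/2 = 6 + 3*R/2)
g(f) = 2
(-4*g((-4 + 4)*(-5 + 6)))*A(-5, 1) = (-4*2)*(6 + (3/2)*1) = -8*(6 + 3/2) = -8*15/2 = -60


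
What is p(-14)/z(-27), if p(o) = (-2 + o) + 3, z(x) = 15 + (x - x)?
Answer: -13/15 ≈ -0.86667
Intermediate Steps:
z(x) = 15 (z(x) = 15 + 0 = 15)
p(o) = 1 + o
p(-14)/z(-27) = (1 - 14)/15 = -13*1/15 = -13/15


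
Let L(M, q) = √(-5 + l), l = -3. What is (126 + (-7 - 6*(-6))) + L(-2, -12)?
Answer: 155 + 2*I*√2 ≈ 155.0 + 2.8284*I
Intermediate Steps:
L(M, q) = 2*I*√2 (L(M, q) = √(-5 - 3) = √(-8) = 2*I*√2)
(126 + (-7 - 6*(-6))) + L(-2, -12) = (126 + (-7 - 6*(-6))) + 2*I*√2 = (126 + (-7 + 36)) + 2*I*√2 = (126 + 29) + 2*I*√2 = 155 + 2*I*√2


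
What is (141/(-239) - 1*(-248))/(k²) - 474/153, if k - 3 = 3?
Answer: 552083/146268 ≈ 3.7745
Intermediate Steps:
k = 6 (k = 3 + 3 = 6)
(141/(-239) - 1*(-248))/(k²) - 474/153 = (141/(-239) - 1*(-248))/(6²) - 474/153 = (141*(-1/239) + 248)/36 - 474*1/153 = (-141/239 + 248)*(1/36) - 158/51 = (59131/239)*(1/36) - 158/51 = 59131/8604 - 158/51 = 552083/146268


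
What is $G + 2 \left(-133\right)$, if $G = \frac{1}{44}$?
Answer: $- \frac{11703}{44} \approx -265.98$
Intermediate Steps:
$G = \frac{1}{44} \approx 0.022727$
$G + 2 \left(-133\right) = \frac{1}{44} + 2 \left(-133\right) = \frac{1}{44} - 266 = - \frac{11703}{44}$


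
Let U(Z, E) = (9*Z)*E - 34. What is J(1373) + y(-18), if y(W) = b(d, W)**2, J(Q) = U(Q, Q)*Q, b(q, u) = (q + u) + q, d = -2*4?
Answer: 23294493527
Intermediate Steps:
d = -8
U(Z, E) = -34 + 9*E*Z (U(Z, E) = 9*E*Z - 34 = -34 + 9*E*Z)
b(q, u) = u + 2*q
J(Q) = Q*(-34 + 9*Q**2) (J(Q) = (-34 + 9*Q*Q)*Q = (-34 + 9*Q**2)*Q = Q*(-34 + 9*Q**2))
y(W) = (-16 + W)**2 (y(W) = (W + 2*(-8))**2 = (W - 16)**2 = (-16 + W)**2)
J(1373) + y(-18) = 1373*(-34 + 9*1373**2) + (-16 - 18)**2 = 1373*(-34 + 9*1885129) + (-34)**2 = 1373*(-34 + 16966161) + 1156 = 1373*16966127 + 1156 = 23294492371 + 1156 = 23294493527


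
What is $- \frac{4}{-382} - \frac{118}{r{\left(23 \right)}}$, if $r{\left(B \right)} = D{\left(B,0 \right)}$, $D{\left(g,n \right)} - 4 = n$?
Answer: $- \frac{11265}{382} \approx -29.49$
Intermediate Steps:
$D{\left(g,n \right)} = 4 + n$
$r{\left(B \right)} = 4$ ($r{\left(B \right)} = 4 + 0 = 4$)
$- \frac{4}{-382} - \frac{118}{r{\left(23 \right)}} = - \frac{4}{-382} - \frac{118}{4} = \left(-4\right) \left(- \frac{1}{382}\right) - \frac{59}{2} = \frac{2}{191} - \frac{59}{2} = - \frac{11265}{382}$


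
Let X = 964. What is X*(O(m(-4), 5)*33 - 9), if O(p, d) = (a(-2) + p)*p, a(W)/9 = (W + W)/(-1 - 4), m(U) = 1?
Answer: 1260912/5 ≈ 2.5218e+5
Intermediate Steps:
a(W) = -18*W/5 (a(W) = 9*((W + W)/(-1 - 4)) = 9*((2*W)/(-5)) = 9*((2*W)*(-1/5)) = 9*(-2*W/5) = -18*W/5)
O(p, d) = p*(36/5 + p) (O(p, d) = (-18/5*(-2) + p)*p = (36/5 + p)*p = p*(36/5 + p))
X*(O(m(-4), 5)*33 - 9) = 964*(((1/5)*1*(36 + 5*1))*33 - 9) = 964*(((1/5)*1*(36 + 5))*33 - 9) = 964*(((1/5)*1*41)*33 - 9) = 964*((41/5)*33 - 9) = 964*(1353/5 - 9) = 964*(1308/5) = 1260912/5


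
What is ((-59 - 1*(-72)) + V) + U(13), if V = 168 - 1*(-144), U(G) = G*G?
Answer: 494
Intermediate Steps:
U(G) = G**2
V = 312 (V = 168 + 144 = 312)
((-59 - 1*(-72)) + V) + U(13) = ((-59 - 1*(-72)) + 312) + 13**2 = ((-59 + 72) + 312) + 169 = (13 + 312) + 169 = 325 + 169 = 494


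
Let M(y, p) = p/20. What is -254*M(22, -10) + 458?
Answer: 585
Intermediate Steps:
M(y, p) = p/20 (M(y, p) = p*(1/20) = p/20)
-254*M(22, -10) + 458 = -127*(-10)/10 + 458 = -254*(-1/2) + 458 = 127 + 458 = 585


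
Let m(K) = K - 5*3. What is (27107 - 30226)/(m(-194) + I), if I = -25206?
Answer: 3119/25415 ≈ 0.12272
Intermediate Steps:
m(K) = -15 + K (m(K) = K - 15 = -15 + K)
(27107 - 30226)/(m(-194) + I) = (27107 - 30226)/((-15 - 194) - 25206) = -3119/(-209 - 25206) = -3119/(-25415) = -3119*(-1/25415) = 3119/25415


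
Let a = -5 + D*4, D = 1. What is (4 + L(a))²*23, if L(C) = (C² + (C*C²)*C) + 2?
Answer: 1472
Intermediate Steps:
a = -1 (a = -5 + 1*4 = -5 + 4 = -1)
L(C) = 2 + C² + C⁴ (L(C) = (C² + C³*C) + 2 = (C² + C⁴) + 2 = 2 + C² + C⁴)
(4 + L(a))²*23 = (4 + (2 + (-1)² + (-1)⁴))²*23 = (4 + (2 + 1 + 1))²*23 = (4 + 4)²*23 = 8²*23 = 64*23 = 1472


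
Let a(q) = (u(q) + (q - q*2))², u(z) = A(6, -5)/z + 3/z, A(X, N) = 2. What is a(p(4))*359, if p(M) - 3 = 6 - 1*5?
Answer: 43439/16 ≈ 2714.9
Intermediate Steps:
u(z) = 5/z (u(z) = 2/z + 3/z = 5/z)
p(M) = 4 (p(M) = 3 + (6 - 1*5) = 3 + (6 - 5) = 3 + 1 = 4)
a(q) = (-q + 5/q)² (a(q) = (5/q + (q - q*2))² = (5/q + (q - 2*q))² = (5/q - q)² = (-q + 5/q)²)
a(p(4))*359 = ((-5 + 4²)²/4²)*359 = ((-5 + 16)²/16)*359 = ((1/16)*11²)*359 = ((1/16)*121)*359 = (121/16)*359 = 43439/16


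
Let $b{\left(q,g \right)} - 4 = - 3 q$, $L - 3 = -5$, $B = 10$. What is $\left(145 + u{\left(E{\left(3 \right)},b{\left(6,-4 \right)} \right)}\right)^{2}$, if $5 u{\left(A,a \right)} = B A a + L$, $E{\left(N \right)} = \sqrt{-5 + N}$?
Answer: $\frac{483529}{25} - \frac{40488 i \sqrt{2}}{5} \approx 19341.0 - 11452.0 i$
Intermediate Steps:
$L = -2$ ($L = 3 - 5 = -2$)
$b{\left(q,g \right)} = 4 - 3 q$
$u{\left(A,a \right)} = - \frac{2}{5} + 2 A a$ ($u{\left(A,a \right)} = \frac{10 A a - 2}{5} = \frac{-2 + 10 A a}{5} = - \frac{2}{5} + 2 A a$)
$\left(145 + u{\left(E{\left(3 \right)},b{\left(6,-4 \right)} \right)}\right)^{2} = \left(145 - \left(\frac{2}{5} - 2 \sqrt{-5 + 3} \left(4 - 18\right)\right)\right)^{2} = \left(145 - \left(\frac{2}{5} - 2 \sqrt{-2} \left(4 - 18\right)\right)\right)^{2} = \left(145 - \left(\frac{2}{5} - 2 i \sqrt{2} \left(-14\right)\right)\right)^{2} = \left(145 - \left(\frac{2}{5} + 28 i \sqrt{2}\right)\right)^{2} = \left(\frac{723}{5} - 28 i \sqrt{2}\right)^{2}$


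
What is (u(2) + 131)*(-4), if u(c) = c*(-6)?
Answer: -476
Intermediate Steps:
u(c) = -6*c
(u(2) + 131)*(-4) = (-6*2 + 131)*(-4) = (-12 + 131)*(-4) = 119*(-4) = -476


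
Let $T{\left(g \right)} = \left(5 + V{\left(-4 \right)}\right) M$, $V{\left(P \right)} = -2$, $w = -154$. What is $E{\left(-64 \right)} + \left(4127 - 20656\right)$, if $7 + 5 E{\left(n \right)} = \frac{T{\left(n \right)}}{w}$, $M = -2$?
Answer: $- \frac{6364201}{385} \approx -16530.0$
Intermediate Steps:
$T{\left(g \right)} = -6$ ($T{\left(g \right)} = \left(5 - 2\right) \left(-2\right) = 3 \left(-2\right) = -6$)
$E{\left(n \right)} = - \frac{536}{385}$ ($E{\left(n \right)} = - \frac{7}{5} + \frac{\left(-6\right) \frac{1}{-154}}{5} = - \frac{7}{5} + \frac{\left(-6\right) \left(- \frac{1}{154}\right)}{5} = - \frac{7}{5} + \frac{1}{5} \cdot \frac{3}{77} = - \frac{7}{5} + \frac{3}{385} = - \frac{536}{385}$)
$E{\left(-64 \right)} + \left(4127 - 20656\right) = - \frac{536}{385} + \left(4127 - 20656\right) = - \frac{536}{385} - 16529 = - \frac{6364201}{385}$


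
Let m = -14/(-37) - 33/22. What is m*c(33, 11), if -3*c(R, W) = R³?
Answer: 994257/74 ≈ 13436.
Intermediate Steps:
c(R, W) = -R³/3
m = -83/74 (m = -14*(-1/37) - 33*1/22 = 14/37 - 3/2 = -83/74 ≈ -1.1216)
m*c(33, 11) = -(-83)*33³/222 = -(-83)*35937/222 = -83/74*(-11979) = 994257/74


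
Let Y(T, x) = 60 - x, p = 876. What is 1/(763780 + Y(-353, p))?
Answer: 1/762964 ≈ 1.3107e-6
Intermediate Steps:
1/(763780 + Y(-353, p)) = 1/(763780 + (60 - 1*876)) = 1/(763780 + (60 - 876)) = 1/(763780 - 816) = 1/762964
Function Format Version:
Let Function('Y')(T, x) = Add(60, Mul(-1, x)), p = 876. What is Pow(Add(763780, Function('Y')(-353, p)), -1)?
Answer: Rational(1, 762964) ≈ 1.3107e-6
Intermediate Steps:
Pow(Add(763780, Function('Y')(-353, p)), -1) = Pow(Add(763780, Add(60, Mul(-1, 876))), -1) = Pow(Add(763780, Add(60, -876)), -1) = Pow(Add(763780, -816), -1) = Pow(762964, -1) = Rational(1, 762964)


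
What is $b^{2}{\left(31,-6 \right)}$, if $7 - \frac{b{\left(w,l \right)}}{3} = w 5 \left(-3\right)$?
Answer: $2005056$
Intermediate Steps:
$b{\left(w,l \right)} = 21 + 45 w$ ($b{\left(w,l \right)} = 21 - 3 w 5 \left(-3\right) = 21 - 3 \cdot 5 w \left(-3\right) = 21 - 3 \left(- 15 w\right) = 21 + 45 w$)
$b^{2}{\left(31,-6 \right)} = \left(21 + 45 \cdot 31\right)^{2} = \left(21 + 1395\right)^{2} = 1416^{2} = 2005056$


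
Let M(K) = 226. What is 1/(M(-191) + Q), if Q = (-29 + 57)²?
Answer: 1/1010 ≈ 0.00099010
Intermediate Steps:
Q = 784 (Q = 28² = 784)
1/(M(-191) + Q) = 1/(226 + 784) = 1/1010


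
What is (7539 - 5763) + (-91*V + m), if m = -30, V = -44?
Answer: 5750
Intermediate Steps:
(7539 - 5763) + (-91*V + m) = (7539 - 5763) + (-91*(-44) - 30) = 1776 + (4004 - 30) = 1776 + 3974 = 5750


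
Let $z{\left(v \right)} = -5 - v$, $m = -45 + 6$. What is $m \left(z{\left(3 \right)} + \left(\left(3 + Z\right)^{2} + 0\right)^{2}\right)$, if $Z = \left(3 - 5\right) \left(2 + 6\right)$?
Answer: $-1113567$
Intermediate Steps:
$m = -39$
$Z = -16$ ($Z = \left(-2\right) 8 = -16$)
$m \left(z{\left(3 \right)} + \left(\left(3 + Z\right)^{2} + 0\right)^{2}\right) = - 39 \left(\left(-5 - 3\right) + \left(\left(3 - 16\right)^{2} + 0\right)^{2}\right) = - 39 \left(\left(-5 - 3\right) + \left(\left(-13\right)^{2} + 0\right)^{2}\right) = - 39 \left(-8 + \left(169 + 0\right)^{2}\right) = - 39 \left(-8 + 169^{2}\right) = - 39 \left(-8 + 28561\right) = \left(-39\right) 28553 = -1113567$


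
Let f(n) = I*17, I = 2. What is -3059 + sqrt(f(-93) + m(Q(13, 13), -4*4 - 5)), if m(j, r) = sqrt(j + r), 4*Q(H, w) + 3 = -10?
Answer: -3059 + sqrt(136 + 2*I*sqrt(97))/2 ≈ -3053.2 + 0.42117*I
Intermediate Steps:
Q(H, w) = -13/4 (Q(H, w) = -3/4 + (1/4)*(-10) = -3/4 - 5/2 = -13/4)
f(n) = 34 (f(n) = 2*17 = 34)
-3059 + sqrt(f(-93) + m(Q(13, 13), -4*4 - 5)) = -3059 + sqrt(34 + sqrt(-13/4 + (-4*4 - 5))) = -3059 + sqrt(34 + sqrt(-13/4 + (-16 - 5))) = -3059 + sqrt(34 + sqrt(-13/4 - 21)) = -3059 + sqrt(34 + sqrt(-97/4)) = -3059 + sqrt(34 + I*sqrt(97)/2)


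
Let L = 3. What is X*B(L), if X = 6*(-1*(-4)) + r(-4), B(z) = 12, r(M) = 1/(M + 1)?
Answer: 284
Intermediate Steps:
r(M) = 1/(1 + M)
X = 71/3 (X = 6*(-1*(-4)) + 1/(1 - 4) = 6*4 + 1/(-3) = 24 - ⅓ = 71/3 ≈ 23.667)
X*B(L) = (71/3)*12 = 284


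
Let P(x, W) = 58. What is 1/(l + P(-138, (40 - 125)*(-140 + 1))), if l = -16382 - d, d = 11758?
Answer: -1/28082 ≈ -3.5610e-5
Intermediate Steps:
l = -28140 (l = -16382 - 1*11758 = -16382 - 11758 = -28140)
1/(l + P(-138, (40 - 125)*(-140 + 1))) = 1/(-28140 + 58) = 1/(-28082) = -1/28082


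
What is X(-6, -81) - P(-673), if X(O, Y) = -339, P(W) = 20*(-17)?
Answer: 1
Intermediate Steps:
P(W) = -340
X(-6, -81) - P(-673) = -339 - 1*(-340) = -339 + 340 = 1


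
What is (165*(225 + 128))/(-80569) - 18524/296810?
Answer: -9390079303/11956842445 ≈ -0.78533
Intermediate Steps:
(165*(225 + 128))/(-80569) - 18524/296810 = (165*353)*(-1/80569) - 18524*1/296810 = 58245*(-1/80569) - 9262/148405 = -58245/80569 - 9262/148405 = -9390079303/11956842445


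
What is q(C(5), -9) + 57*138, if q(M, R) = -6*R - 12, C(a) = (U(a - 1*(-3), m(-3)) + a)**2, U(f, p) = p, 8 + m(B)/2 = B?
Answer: 7908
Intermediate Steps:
m(B) = -16 + 2*B
C(a) = (-22 + a)**2 (C(a) = ((-16 + 2*(-3)) + a)**2 = ((-16 - 6) + a)**2 = (-22 + a)**2)
q(M, R) = -12 - 6*R
q(C(5), -9) + 57*138 = (-12 - 6*(-9)) + 57*138 = (-12 + 54) + 7866 = 42 + 7866 = 7908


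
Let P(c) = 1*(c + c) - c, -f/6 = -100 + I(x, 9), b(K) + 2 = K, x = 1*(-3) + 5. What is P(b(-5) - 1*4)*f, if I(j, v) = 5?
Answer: -6270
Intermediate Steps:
x = 2 (x = -3 + 5 = 2)
b(K) = -2 + K
f = 570 (f = -6*(-100 + 5) = -6*(-95) = 570)
P(c) = c (P(c) = 1*(2*c) - c = 2*c - c = c)
P(b(-5) - 1*4)*f = ((-2 - 5) - 1*4)*570 = (-7 - 4)*570 = -11*570 = -6270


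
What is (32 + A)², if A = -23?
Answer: 81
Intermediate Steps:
(32 + A)² = (32 - 23)² = 9² = 81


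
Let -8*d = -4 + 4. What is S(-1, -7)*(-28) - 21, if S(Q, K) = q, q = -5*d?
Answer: -21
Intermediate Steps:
d = 0 (d = -(-4 + 4)/8 = -⅛*0 = 0)
q = 0 (q = -5*0 = 0)
S(Q, K) = 0
S(-1, -7)*(-28) - 21 = 0*(-28) - 21 = 0 - 21 = -21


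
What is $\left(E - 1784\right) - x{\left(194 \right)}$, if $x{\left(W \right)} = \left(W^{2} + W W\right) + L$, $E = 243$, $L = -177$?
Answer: $-76636$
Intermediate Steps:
$x{\left(W \right)} = -177 + 2 W^{2}$ ($x{\left(W \right)} = \left(W^{2} + W W\right) - 177 = \left(W^{2} + W^{2}\right) - 177 = 2 W^{2} - 177 = -177 + 2 W^{2}$)
$\left(E - 1784\right) - x{\left(194 \right)} = \left(243 - 1784\right) - \left(-177 + 2 \cdot 194^{2}\right) = -1541 - \left(-177 + 2 \cdot 37636\right) = -1541 - \left(-177 + 75272\right) = -1541 - 75095 = -76636$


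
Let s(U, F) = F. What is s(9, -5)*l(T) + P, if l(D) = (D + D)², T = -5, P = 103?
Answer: -397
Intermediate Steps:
l(D) = 4*D² (l(D) = (2*D)² = 4*D²)
s(9, -5)*l(T) + P = -20*(-5)² + 103 = -20*25 + 103 = -5*100 + 103 = -500 + 103 = -397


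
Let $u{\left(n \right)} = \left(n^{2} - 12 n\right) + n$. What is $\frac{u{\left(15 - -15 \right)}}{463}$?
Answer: $\frac{570}{463} \approx 1.2311$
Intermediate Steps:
$u{\left(n \right)} = n^{2} - 11 n$
$\frac{u{\left(15 - -15 \right)}}{463} = \frac{\left(15 - -15\right) \left(-11 + \left(15 - -15\right)\right)}{463} = \left(15 + 15\right) \left(-11 + \left(15 + 15\right)\right) \frac{1}{463} = 30 \left(-11 + 30\right) \frac{1}{463} = 30 \cdot 19 \cdot \frac{1}{463} = 570 \cdot \frac{1}{463} = \frac{570}{463}$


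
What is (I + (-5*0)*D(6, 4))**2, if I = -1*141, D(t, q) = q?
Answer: 19881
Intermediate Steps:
I = -141
(I + (-5*0)*D(6, 4))**2 = (-141 - 5*0*4)**2 = (-141 + 0*4)**2 = (-141 + 0)**2 = (-141)**2 = 19881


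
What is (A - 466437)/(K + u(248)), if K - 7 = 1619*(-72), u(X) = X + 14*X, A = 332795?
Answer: 133642/112841 ≈ 1.1843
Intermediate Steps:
u(X) = 15*X
K = -116561 (K = 7 + 1619*(-72) = 7 - 116568 = -116561)
(A - 466437)/(K + u(248)) = (332795 - 466437)/(-116561 + 15*248) = -133642/(-116561 + 3720) = -133642/(-112841) = -133642*(-1/112841) = 133642/112841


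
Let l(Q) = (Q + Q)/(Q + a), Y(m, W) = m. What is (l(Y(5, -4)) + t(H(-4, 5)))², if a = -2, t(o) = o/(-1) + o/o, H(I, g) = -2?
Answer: 361/9 ≈ 40.111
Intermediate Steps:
t(o) = 1 - o (t(o) = o*(-1) + 1 = -o + 1 = 1 - o)
l(Q) = 2*Q/(-2 + Q) (l(Q) = (Q + Q)/(Q - 2) = (2*Q)/(-2 + Q) = 2*Q/(-2 + Q))
(l(Y(5, -4)) + t(H(-4, 5)))² = (2*5/(-2 + 5) + (1 - 1*(-2)))² = (2*5/3 + (1 + 2))² = (2*5*(⅓) + 3)² = (10/3 + 3)² = (19/3)² = 361/9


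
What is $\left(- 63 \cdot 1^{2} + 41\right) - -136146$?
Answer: $136124$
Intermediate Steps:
$\left(- 63 \cdot 1^{2} + 41\right) - -136146 = \left(\left(-63\right) 1 + 41\right) + 136146 = \left(-63 + 41\right) + 136146 = -22 + 136146 = 136124$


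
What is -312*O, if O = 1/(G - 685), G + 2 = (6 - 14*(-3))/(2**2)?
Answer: 104/225 ≈ 0.46222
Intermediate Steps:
G = 10 (G = -2 + (6 - 14*(-3))/(2**2) = -2 + (6 + 42)/4 = -2 + 48*(1/4) = -2 + 12 = 10)
O = -1/675 (O = 1/(10 - 685) = 1/(-675) = -1/675 ≈ -0.0014815)
-312*O = -312*(-1/675) = 104/225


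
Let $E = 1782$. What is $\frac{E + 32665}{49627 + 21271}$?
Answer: $\frac{34447}{70898} \approx 0.48587$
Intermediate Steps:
$\frac{E + 32665}{49627 + 21271} = \frac{1782 + 32665}{49627 + 21271} = \frac{34447}{70898}$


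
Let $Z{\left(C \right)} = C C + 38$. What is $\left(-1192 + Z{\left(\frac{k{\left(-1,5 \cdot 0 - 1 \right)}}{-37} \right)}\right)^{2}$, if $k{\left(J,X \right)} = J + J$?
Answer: $\frac{2495837551684}{1874161} \approx 1.3317 \cdot 10^{6}$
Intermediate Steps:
$k{\left(J,X \right)} = 2 J$
$Z{\left(C \right)} = 38 + C^{2}$ ($Z{\left(C \right)} = C^{2} + 38 = 38 + C^{2}$)
$\left(-1192 + Z{\left(\frac{k{\left(-1,5 \cdot 0 - 1 \right)}}{-37} \right)}\right)^{2} = \left(-1192 + \left(38 + \left(\frac{2 \left(-1\right)}{-37}\right)^{2}\right)\right)^{2} = \left(-1192 + \left(38 + \left(\left(-2\right) \left(- \frac{1}{37}\right)\right)^{2}\right)\right)^{2} = \left(-1192 + \left(38 + \left(\frac{2}{37}\right)^{2}\right)\right)^{2} = \left(-1192 + \left(38 + \frac{4}{1369}\right)\right)^{2} = \left(-1192 + \frac{52026}{1369}\right)^{2} = \left(- \frac{1579822}{1369}\right)^{2} = \frac{2495837551684}{1874161}$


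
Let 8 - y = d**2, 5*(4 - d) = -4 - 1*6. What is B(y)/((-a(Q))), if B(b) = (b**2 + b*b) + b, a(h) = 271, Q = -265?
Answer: -1540/271 ≈ -5.6827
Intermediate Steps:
d = 6 (d = 4 - (-4 - 1*6)/5 = 4 - (-4 - 6)/5 = 4 - 1/5*(-10) = 4 + 2 = 6)
y = -28 (y = 8 - 1*6**2 = 8 - 1*36 = 8 - 36 = -28)
B(b) = b + 2*b**2 (B(b) = (b**2 + b**2) + b = 2*b**2 + b = b + 2*b**2)
B(y)/((-a(Q))) = (-28*(1 + 2*(-28)))/((-1*271)) = -28*(1 - 56)/(-271) = -28*(-55)*(-1/271) = 1540*(-1/271) = -1540/271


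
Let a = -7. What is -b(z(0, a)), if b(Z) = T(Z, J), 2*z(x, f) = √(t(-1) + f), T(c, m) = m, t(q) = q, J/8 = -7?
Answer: 56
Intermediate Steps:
J = -56 (J = 8*(-7) = -56)
z(x, f) = √(-1 + f)/2
b(Z) = -56
-b(z(0, a)) = -1*(-56) = 56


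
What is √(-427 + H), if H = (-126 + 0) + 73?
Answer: 4*I*√30 ≈ 21.909*I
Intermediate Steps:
H = -53 (H = -126 + 73 = -53)
√(-427 + H) = √(-427 - 53) = √(-480) = 4*I*√30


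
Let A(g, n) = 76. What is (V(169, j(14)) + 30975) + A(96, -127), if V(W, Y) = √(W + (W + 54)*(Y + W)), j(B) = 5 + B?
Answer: 31051 + 3*√4677 ≈ 31256.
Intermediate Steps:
V(W, Y) = √(W + (54 + W)*(W + Y))
(V(169, j(14)) + 30975) + A(96, -127) = (√(169² + 54*(5 + 14) + 55*169 + 169*(5 + 14)) + 30975) + 76 = (√(28561 + 54*19 + 9295 + 169*19) + 30975) + 76 = (√(28561 + 1026 + 9295 + 3211) + 30975) + 76 = (√42093 + 30975) + 76 = (3*√4677 + 30975) + 76 = (30975 + 3*√4677) + 76 = 31051 + 3*√4677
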